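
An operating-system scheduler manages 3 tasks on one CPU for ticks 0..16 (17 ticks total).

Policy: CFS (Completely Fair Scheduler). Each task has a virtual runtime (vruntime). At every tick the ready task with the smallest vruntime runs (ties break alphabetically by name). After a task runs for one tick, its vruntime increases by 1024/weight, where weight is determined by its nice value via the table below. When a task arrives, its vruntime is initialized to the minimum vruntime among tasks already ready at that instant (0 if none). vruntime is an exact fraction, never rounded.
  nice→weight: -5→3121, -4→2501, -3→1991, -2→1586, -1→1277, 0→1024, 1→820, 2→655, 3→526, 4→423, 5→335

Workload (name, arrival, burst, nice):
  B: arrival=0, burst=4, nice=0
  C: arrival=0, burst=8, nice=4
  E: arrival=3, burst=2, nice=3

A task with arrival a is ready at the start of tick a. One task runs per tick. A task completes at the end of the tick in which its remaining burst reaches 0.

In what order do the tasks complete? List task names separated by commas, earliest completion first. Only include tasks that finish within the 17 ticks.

t=0: vr[B=0 C=0] → run B
t=1: vr[B=1 C=0] → run C
t=2: vr[B=1 C=1024/423] → run B
t=3: vr[B=2 C=1024/423 E=2] → run B
t=4: vr[B=3 C=1024/423 E=2] → run E
t=5: vr[B=3 C=1024/423 E=1038/263] → run C
t=6: vr[B=3 C=2048/423 E=1038/263] → run B
t=7: vr[C=2048/423 E=1038/263] → run E
t=8: vr[C=2048/423] → run C
t=9: vr[C=1024/141] → run C
t=10: vr[C=4096/423] → run C
t=11: vr[C=5120/423] → run C
t=12: vr[C=2048/141] → run C
t=13: vr[C=7168/423] → run C
t=14: (idle)
t=15: (idle)
t=16: (idle)

completion order = B, E, C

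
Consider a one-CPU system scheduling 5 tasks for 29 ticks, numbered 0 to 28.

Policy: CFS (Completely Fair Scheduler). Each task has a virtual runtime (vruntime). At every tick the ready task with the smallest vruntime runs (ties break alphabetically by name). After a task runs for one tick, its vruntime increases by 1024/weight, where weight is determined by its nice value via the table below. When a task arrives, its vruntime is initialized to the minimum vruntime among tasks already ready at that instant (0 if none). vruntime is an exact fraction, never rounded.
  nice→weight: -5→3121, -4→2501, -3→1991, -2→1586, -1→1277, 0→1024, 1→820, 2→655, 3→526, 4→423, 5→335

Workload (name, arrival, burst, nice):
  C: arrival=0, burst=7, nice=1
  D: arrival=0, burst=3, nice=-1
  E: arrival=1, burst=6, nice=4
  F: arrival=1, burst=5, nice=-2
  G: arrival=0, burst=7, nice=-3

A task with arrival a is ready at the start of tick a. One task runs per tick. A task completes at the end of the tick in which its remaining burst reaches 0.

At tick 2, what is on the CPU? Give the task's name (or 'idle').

t=0: vr[C=0 D=0 G=0] → run C
t=1: vr[C=256/205 D=0 E=0 F=0 G=0] → run D
t=2: vr[C=256/205 D=1024/1277 E=0 F=0 G=0] → run E
t=3: vr[C=256/205 D=1024/1277 E=1024/423 F=0 G=0] → run F
t=4: vr[C=256/205 D=1024/1277 E=1024/423 F=512/793 G=0] → run G
t=5: vr[C=256/205 D=1024/1277 E=1024/423 F=512/793 G=1024/1991] → run G
t=6: vr[C=256/205 D=1024/1277 E=1024/423 F=512/793 G=2048/1991] → run F
t=7: vr[C=256/205 D=1024/1277 E=1024/423 F=1024/793 G=2048/1991] → run D
t=8: vr[C=256/205 D=2048/1277 E=1024/423 F=1024/793 G=2048/1991] → run G
t=9: vr[C=256/205 D=2048/1277 E=1024/423 F=1024/793 G=3072/1991] → run C
t=10: vr[C=512/205 D=2048/1277 E=1024/423 F=1024/793 G=3072/1991] → run F
t=11: vr[C=512/205 D=2048/1277 E=1024/423 F=1536/793 G=3072/1991] → run G
t=12: vr[C=512/205 D=2048/1277 E=1024/423 F=1536/793 G=4096/1991] → run D
t=13: vr[C=512/205 E=1024/423 F=1536/793 G=4096/1991] → run F
t=14: vr[C=512/205 E=1024/423 F=2048/793 G=4096/1991] → run G
t=15: vr[C=512/205 E=1024/423 F=2048/793 G=5120/1991] → run E
t=16: vr[C=512/205 E=2048/423 F=2048/793 G=5120/1991] → run C
t=17: vr[C=768/205 E=2048/423 F=2048/793 G=5120/1991] → run G
t=18: vr[C=768/205 E=2048/423 F=2048/793 G=6144/1991] → run F
t=19: vr[C=768/205 E=2048/423 G=6144/1991] → run G
t=20: vr[C=768/205 E=2048/423] → run C
t=21: vr[C=1024/205 E=2048/423] → run E
t=22: vr[C=1024/205 E=1024/141] → run C
t=23: vr[C=256/41 E=1024/141] → run C
t=24: vr[C=1536/205 E=1024/141] → run E
t=25: vr[C=1536/205 E=4096/423] → run C
t=26: vr[E=4096/423] → run E
t=27: vr[E=5120/423] → run E
t=28: (idle)

running at tick 2 = E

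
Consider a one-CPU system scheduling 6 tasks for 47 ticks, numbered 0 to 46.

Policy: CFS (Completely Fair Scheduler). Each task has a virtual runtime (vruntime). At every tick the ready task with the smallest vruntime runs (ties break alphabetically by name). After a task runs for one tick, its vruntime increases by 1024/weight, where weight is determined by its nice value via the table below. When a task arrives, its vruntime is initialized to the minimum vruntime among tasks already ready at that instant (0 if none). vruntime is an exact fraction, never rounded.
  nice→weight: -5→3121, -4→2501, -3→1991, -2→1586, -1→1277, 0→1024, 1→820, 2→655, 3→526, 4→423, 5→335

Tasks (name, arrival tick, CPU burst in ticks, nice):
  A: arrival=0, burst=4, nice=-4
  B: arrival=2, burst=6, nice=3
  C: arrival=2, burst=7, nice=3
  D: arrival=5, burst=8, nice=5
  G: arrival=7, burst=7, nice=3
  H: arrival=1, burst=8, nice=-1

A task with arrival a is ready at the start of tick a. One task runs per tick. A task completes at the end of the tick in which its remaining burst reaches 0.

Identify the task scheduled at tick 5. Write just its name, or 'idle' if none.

t=0: vr[A=0] → run A
t=1: vr[A=1024/2501 H=1024/2501] → run A
t=2: vr[A=2048/2501 B=1024/2501 C=1024/2501 H=1024/2501] → run B
t=3: vr[A=2048/2501 B=1549824/657763 C=1024/2501 H=1024/2501] → run C
t=4: vr[A=2048/2501 B=1549824/657763 C=1549824/657763 H=1024/2501] → run H
t=5: vr[A=2048/2501 B=1549824/657763 C=1549824/657763 D=2048/2501 H=3868672/3193777] → run A
t=6: vr[A=3072/2501 B=1549824/657763 C=1549824/657763 D=2048/2501 H=3868672/3193777] → run D
t=7: vr[A=3072/2501 B=1549824/657763 C=1549824/657763 D=3247104/837835 G=3868672/3193777 H=3868672/3193777] → run G
t=8: vr[A=3072/2501 B=1549824/657763 C=1549824/657763 D=3247104/837835 G=2652674560/839963351 H=3868672/3193777] → run H
t=9: vr[A=3072/2501 B=1549824/657763 C=1549824/657763 D=3247104/837835 G=2652674560/839963351 H=6429696/3193777] → run A
t=10: vr[B=1549824/657763 C=1549824/657763 D=3247104/837835 G=2652674560/839963351 H=6429696/3193777] → run H
t=11: vr[B=1549824/657763 C=1549824/657763 D=3247104/837835 G=2652674560/839963351 H=8990720/3193777] → run B
t=12: vr[B=2830336/657763 C=1549824/657763 D=3247104/837835 G=2652674560/839963351 H=8990720/3193777] → run C
t=13: vr[B=2830336/657763 C=2830336/657763 D=3247104/837835 G=2652674560/839963351 H=8990720/3193777] → run H
t=14: vr[B=2830336/657763 C=2830336/657763 D=3247104/837835 G=2652674560/839963351 H=11551744/3193777] → run G
t=15: vr[B=2830336/657763 C=2830336/657763 D=3247104/837835 G=4287888384/839963351 H=11551744/3193777] → run H
t=16: vr[B=2830336/657763 C=2830336/657763 D=3247104/837835 G=4287888384/839963351 H=14112768/3193777] → run D
t=17: vr[B=2830336/657763 C=2830336/657763 D=5808128/837835 G=4287888384/839963351 H=14112768/3193777] → run B
t=18: vr[B=4110848/657763 C=2830336/657763 D=5808128/837835 G=4287888384/839963351 H=14112768/3193777] → run C
t=19: vr[B=4110848/657763 C=4110848/657763 D=5808128/837835 G=4287888384/839963351 H=14112768/3193777] → run H
t=20: vr[B=4110848/657763 C=4110848/657763 D=5808128/837835 G=4287888384/839963351 H=16673792/3193777] → run G
t=21: vr[B=4110848/657763 C=4110848/657763 D=5808128/837835 G=5923102208/839963351 H=16673792/3193777] → run H
t=22: vr[B=4110848/657763 C=4110848/657763 D=5808128/837835 G=5923102208/839963351 H=19234816/3193777] → run H
t=23: vr[B=4110848/657763 C=4110848/657763 D=5808128/837835 G=5923102208/839963351] → run B
t=24: vr[B=5391360/657763 C=4110848/657763 D=5808128/837835 G=5923102208/839963351] → run C
t=25: vr[B=5391360/657763 C=5391360/657763 D=5808128/837835 G=5923102208/839963351] → run D
t=26: vr[B=5391360/657763 C=5391360/657763 D=8369152/837835 G=5923102208/839963351] → run G
t=27: vr[B=5391360/657763 C=5391360/657763 D=8369152/837835 G=7558316032/839963351] → run B
t=28: vr[B=6671872/657763 C=5391360/657763 D=8369152/837835 G=7558316032/839963351] → run C
t=29: vr[B=6671872/657763 C=6671872/657763 D=8369152/837835 G=7558316032/839963351] → run G
t=30: vr[B=6671872/657763 C=6671872/657763 D=8369152/837835 G=9193529856/839963351] → run D
t=31: vr[B=6671872/657763 C=6671872/657763 D=10930176/837835 G=9193529856/839963351] → run B
t=32: vr[C=6671872/657763 D=10930176/837835 G=9193529856/839963351] → run C
t=33: vr[C=7952384/657763 D=10930176/837835 G=9193529856/839963351] → run G
t=34: vr[C=7952384/657763 D=10930176/837835 G=10828743680/839963351] → run C
t=35: vr[D=10930176/837835 G=10828743680/839963351] → run G
t=36: vr[D=10930176/837835] → run D
t=37: vr[D=2698240/167567] → run D
t=38: vr[D=16052224/837835] → run D
t=39: vr[D=18613248/837835] → run D
t=40: (idle)
t=41: (idle)
t=42: (idle)
t=43: (idle)
t=44: (idle)
t=45: (idle)
t=46: (idle)

running at tick 5 = A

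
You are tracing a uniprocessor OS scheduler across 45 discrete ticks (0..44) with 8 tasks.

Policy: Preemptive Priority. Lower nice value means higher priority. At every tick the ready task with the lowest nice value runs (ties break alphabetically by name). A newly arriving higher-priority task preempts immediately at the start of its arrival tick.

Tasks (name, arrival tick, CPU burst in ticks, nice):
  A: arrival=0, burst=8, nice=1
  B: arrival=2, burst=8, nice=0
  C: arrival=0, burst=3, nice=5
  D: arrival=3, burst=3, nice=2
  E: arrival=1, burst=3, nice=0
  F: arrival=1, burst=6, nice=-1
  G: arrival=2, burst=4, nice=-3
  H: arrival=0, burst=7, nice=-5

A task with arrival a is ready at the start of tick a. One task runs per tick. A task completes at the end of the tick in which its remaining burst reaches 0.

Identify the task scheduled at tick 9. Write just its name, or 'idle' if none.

running at tick 9 = G

t=0: ready={A,C,H} → run H
t=1: ready={A,C,E,F,H} → run H
t=2: ready={A,B,C,E,F,G,H} → run H
t=3: ready={A,B,C,D,E,F,G,H} → run H
t=4: ready={A,B,C,D,E,F,G,H} → run H
t=5: ready={A,B,C,D,E,F,G,H} → run H
t=6: ready={A,B,C,D,E,F,G,H} → run H
t=7: ready={A,B,C,D,E,F,G} → run G
t=8: ready={A,B,C,D,E,F,G} → run G
t=9: ready={A,B,C,D,E,F,G} → run G
t=10: ready={A,B,C,D,E,F,G} → run G
t=11: ready={A,B,C,D,E,F} → run F
t=12: ready={A,B,C,D,E,F} → run F
t=13: ready={A,B,C,D,E,F} → run F
t=14: ready={A,B,C,D,E,F} → run F
t=15: ready={A,B,C,D,E,F} → run F
t=16: ready={A,B,C,D,E,F} → run F
t=17: ready={A,B,C,D,E} → run B
t=18: ready={A,B,C,D,E} → run B
t=19: ready={A,B,C,D,E} → run B
t=20: ready={A,B,C,D,E} → run B
t=21: ready={A,B,C,D,E} → run B
t=22: ready={A,B,C,D,E} → run B
t=23: ready={A,B,C,D,E} → run B
t=24: ready={A,B,C,D,E} → run B
t=25: ready={A,C,D,E} → run E
t=26: ready={A,C,D,E} → run E
t=27: ready={A,C,D,E} → run E
t=28: ready={A,C,D} → run A
t=29: ready={A,C,D} → run A
t=30: ready={A,C,D} → run A
t=31: ready={A,C,D} → run A
t=32: ready={A,C,D} → run A
t=33: ready={A,C,D} → run A
t=34: ready={A,C,D} → run A
t=35: ready={A,C,D} → run A
t=36: ready={C,D} → run D
t=37: ready={C,D} → run D
t=38: ready={C,D} → run D
t=39: ready={C} → run C
t=40: ready={C} → run C
t=41: ready={C} → run C
t=42: (idle)
t=43: (idle)
t=44: (idle)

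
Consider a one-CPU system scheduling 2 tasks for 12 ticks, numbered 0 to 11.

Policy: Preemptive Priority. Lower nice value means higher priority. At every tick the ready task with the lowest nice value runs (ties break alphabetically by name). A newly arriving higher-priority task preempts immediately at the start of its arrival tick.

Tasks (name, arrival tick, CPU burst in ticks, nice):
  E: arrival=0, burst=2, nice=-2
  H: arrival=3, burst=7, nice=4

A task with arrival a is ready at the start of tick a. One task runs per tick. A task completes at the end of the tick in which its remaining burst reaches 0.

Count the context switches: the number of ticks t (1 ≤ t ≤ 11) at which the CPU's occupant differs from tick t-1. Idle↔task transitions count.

t=0: ready={E} → run E
t=1: ready={E} → run E
t=2: (idle)
t=3: ready={H} → run H
t=4: ready={H} → run H
t=5: ready={H} → run H
t=6: ready={H} → run H
t=7: ready={H} → run H
t=8: ready={H} → run H
t=9: ready={H} → run H
t=10: (idle)
t=11: (idle)

context switches = 3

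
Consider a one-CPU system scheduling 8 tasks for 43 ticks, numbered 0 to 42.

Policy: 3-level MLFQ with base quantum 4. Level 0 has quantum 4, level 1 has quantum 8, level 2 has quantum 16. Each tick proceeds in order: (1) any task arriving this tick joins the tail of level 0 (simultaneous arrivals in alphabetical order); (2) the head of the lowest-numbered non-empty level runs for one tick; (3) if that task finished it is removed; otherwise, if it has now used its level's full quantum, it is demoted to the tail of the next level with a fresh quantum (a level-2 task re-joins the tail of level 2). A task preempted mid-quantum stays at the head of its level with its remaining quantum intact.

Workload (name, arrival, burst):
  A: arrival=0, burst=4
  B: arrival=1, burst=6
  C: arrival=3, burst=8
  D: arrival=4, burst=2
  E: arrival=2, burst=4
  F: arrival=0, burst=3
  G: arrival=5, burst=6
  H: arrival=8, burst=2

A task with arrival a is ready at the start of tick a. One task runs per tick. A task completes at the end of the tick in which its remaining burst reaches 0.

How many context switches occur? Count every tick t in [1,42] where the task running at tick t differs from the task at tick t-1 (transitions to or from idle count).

t=0: L0/L1/L2 = AF/-/- → run A
t=1: L0/L1/L2 = AFB/-/- → run A
t=2: L0/L1/L2 = AFBE/-/- → run A
t=3: L0/L1/L2 = AFBEC/-/- → run A
t=4: L0/L1/L2 = FBECD/-/- → run F
t=5: L0/L1/L2 = FBECDG/-/- → run F
t=6: L0/L1/L2 = FBECDG/-/- → run F
t=7: L0/L1/L2 = BECDG/-/- → run B
t=8: L0/L1/L2 = BECDGH/-/- → run B
t=9: L0/L1/L2 = BECDGH/-/- → run B
t=10: L0/L1/L2 = BECDGH/-/- → run B
t=11: L0/L1/L2 = ECDGH/B/- → run E
t=12: L0/L1/L2 = ECDGH/B/- → run E
t=13: L0/L1/L2 = ECDGH/B/- → run E
t=14: L0/L1/L2 = ECDGH/B/- → run E
t=15: L0/L1/L2 = CDGH/B/- → run C
t=16: L0/L1/L2 = CDGH/B/- → run C
t=17: L0/L1/L2 = CDGH/B/- → run C
t=18: L0/L1/L2 = CDGH/B/- → run C
t=19: L0/L1/L2 = DGH/BC/- → run D
t=20: L0/L1/L2 = DGH/BC/- → run D
t=21: L0/L1/L2 = GH/BC/- → run G
t=22: L0/L1/L2 = GH/BC/- → run G
t=23: L0/L1/L2 = GH/BC/- → run G
t=24: L0/L1/L2 = GH/BC/- → run G
t=25: L0/L1/L2 = H/BCG/- → run H
t=26: L0/L1/L2 = H/BCG/- → run H
t=27: L0/L1/L2 = -/BCG/- → run B
t=28: L0/L1/L2 = -/BCG/- → run B
t=29: L0/L1/L2 = -/CG/- → run C
t=30: L0/L1/L2 = -/CG/- → run C
t=31: L0/L1/L2 = -/CG/- → run C
t=32: L0/L1/L2 = -/CG/- → run C
t=33: L0/L1/L2 = -/G/- → run G
t=34: L0/L1/L2 = -/G/- → run G
t=35: (idle)
t=36: (idle)
t=37: (idle)
t=38: (idle)
t=39: (idle)
t=40: (idle)
t=41: (idle)
t=42: (idle)

context switches = 11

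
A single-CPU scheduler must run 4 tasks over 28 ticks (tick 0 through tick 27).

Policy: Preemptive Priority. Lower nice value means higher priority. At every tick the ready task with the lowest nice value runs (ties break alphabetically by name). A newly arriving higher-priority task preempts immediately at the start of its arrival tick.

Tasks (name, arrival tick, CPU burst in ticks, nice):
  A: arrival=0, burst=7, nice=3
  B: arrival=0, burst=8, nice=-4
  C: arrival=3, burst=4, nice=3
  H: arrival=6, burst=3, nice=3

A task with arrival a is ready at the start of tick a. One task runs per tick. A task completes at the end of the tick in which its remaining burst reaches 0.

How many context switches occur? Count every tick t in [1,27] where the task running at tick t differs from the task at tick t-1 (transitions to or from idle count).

context switches = 4

t=0: ready={A,B} → run B
t=1: ready={A,B} → run B
t=2: ready={A,B} → run B
t=3: ready={A,B,C} → run B
t=4: ready={A,B,C} → run B
t=5: ready={A,B,C} → run B
t=6: ready={A,B,C,H} → run B
t=7: ready={A,B,C,H} → run B
t=8: ready={A,C,H} → run A
t=9: ready={A,C,H} → run A
t=10: ready={A,C,H} → run A
t=11: ready={A,C,H} → run A
t=12: ready={A,C,H} → run A
t=13: ready={A,C,H} → run A
t=14: ready={A,C,H} → run A
t=15: ready={C,H} → run C
t=16: ready={C,H} → run C
t=17: ready={C,H} → run C
t=18: ready={C,H} → run C
t=19: ready={H} → run H
t=20: ready={H} → run H
t=21: ready={H} → run H
t=22: (idle)
t=23: (idle)
t=24: (idle)
t=25: (idle)
t=26: (idle)
t=27: (idle)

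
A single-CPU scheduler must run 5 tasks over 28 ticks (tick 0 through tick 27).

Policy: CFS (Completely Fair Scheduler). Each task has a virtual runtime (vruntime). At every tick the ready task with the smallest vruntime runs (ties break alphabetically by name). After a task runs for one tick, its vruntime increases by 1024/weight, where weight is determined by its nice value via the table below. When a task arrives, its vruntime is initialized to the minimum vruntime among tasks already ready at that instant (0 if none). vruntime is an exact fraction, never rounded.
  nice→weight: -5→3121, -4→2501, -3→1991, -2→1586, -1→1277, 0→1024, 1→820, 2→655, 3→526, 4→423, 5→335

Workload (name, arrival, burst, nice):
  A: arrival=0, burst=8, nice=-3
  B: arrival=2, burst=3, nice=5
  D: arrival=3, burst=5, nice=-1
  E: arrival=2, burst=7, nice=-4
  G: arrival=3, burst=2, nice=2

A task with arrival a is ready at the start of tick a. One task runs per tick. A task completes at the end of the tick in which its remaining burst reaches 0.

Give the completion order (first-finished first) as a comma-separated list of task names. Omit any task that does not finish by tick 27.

completion order = G, E, A, D, B

t=0: vr[A=0] → run A
t=1: vr[A=1024/1991] → run A
t=2: vr[A=2048/1991 B=2048/1991 E=2048/1991] → run A
t=3: vr[A=3072/1991 B=2048/1991 D=2048/1991 E=2048/1991 G=2048/1991] → run B
t=4: vr[A=3072/1991 B=2724864/666985 D=2048/1991 E=2048/1991 G=2048/1991] → run D
t=5: vr[A=3072/1991 B=2724864/666985 D=4654080/2542507 E=2048/1991 G=2048/1991] → run E
t=6: vr[A=3072/1991 B=2724864/666985 D=4654080/2542507 E=7160832/4979491 G=2048/1991] → run G
t=7: vr[A=3072/1991 B=2724864/666985 D=4654080/2542507 E=7160832/4979491 G=3380224/1304105] → run E
t=8: vr[A=3072/1991 B=2724864/666985 D=4654080/2542507 E=9199616/4979491 G=3380224/1304105] → run A
t=9: vr[A=4096/1991 B=2724864/666985 D=4654080/2542507 E=9199616/4979491 G=3380224/1304105] → run D
t=10: vr[A=4096/1991 B=2724864/666985 D=6692864/2542507 E=9199616/4979491 G=3380224/1304105] → run E
t=11: vr[A=4096/1991 B=2724864/666985 D=6692864/2542507 E=11238400/4979491 G=3380224/1304105] → run A
t=12: vr[A=5120/1991 B=2724864/666985 D=6692864/2542507 E=11238400/4979491 G=3380224/1304105] → run E
t=13: vr[A=5120/1991 B=2724864/666985 D=6692864/2542507 E=13277184/4979491 G=3380224/1304105] → run A
t=14: vr[A=6144/1991 B=2724864/666985 D=6692864/2542507 E=13277184/4979491 G=3380224/1304105] → run G
t=15: vr[A=6144/1991 B=2724864/666985 D=6692864/2542507 E=13277184/4979491] → run D
t=16: vr[A=6144/1991 B=2724864/666985 D=8731648/2542507 E=13277184/4979491] → run E
t=17: vr[A=6144/1991 B=2724864/666985 D=8731648/2542507 E=15315968/4979491] → run E
t=18: vr[A=6144/1991 B=2724864/666985 D=8731648/2542507 E=17354752/4979491] → run A
t=19: vr[A=7168/1991 B=2724864/666985 D=8731648/2542507 E=17354752/4979491] → run D
t=20: vr[A=7168/1991 B=2724864/666985 D=10770432/2542507 E=17354752/4979491] → run E
t=21: vr[A=7168/1991 B=2724864/666985 D=10770432/2542507] → run A
t=22: vr[B=2724864/666985 D=10770432/2542507] → run B
t=23: vr[B=4763648/666985 D=10770432/2542507] → run D
t=24: vr[B=4763648/666985] → run B
t=25: (idle)
t=26: (idle)
t=27: (idle)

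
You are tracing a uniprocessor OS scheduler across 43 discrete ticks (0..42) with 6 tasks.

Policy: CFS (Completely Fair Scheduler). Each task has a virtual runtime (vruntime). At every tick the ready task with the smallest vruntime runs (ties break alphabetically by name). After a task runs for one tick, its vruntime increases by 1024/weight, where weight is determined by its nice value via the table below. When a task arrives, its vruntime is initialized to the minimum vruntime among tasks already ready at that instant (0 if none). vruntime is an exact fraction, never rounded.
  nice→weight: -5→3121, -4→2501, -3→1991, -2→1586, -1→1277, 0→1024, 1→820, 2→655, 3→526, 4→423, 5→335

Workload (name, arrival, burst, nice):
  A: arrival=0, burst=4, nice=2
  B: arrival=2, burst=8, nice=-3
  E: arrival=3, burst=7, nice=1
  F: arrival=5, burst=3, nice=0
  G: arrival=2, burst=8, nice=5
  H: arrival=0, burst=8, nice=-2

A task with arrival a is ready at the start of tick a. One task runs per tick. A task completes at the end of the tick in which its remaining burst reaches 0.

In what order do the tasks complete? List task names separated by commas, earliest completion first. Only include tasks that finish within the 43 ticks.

completion order = F, B, H, A, E, G

t=0: vr[A=0 H=0] → run A
t=1: vr[A=1024/655 H=0] → run H
t=2: vr[A=1024/655 B=512/793 G=512/793 H=512/793] → run B
t=3: vr[A=1024/655 B=1831424/1578863 E=512/793 G=512/793 H=512/793] → run E
t=4: vr[A=1024/655 B=1831424/1578863 E=307968/162565 G=512/793 H=512/793] → run G
t=5: vr[A=1024/655 B=1831424/1578863 E=307968/162565 F=512/793 G=983552/265655 H=512/793] → run F
t=6: vr[A=1024/655 B=1831424/1578863 E=307968/162565 F=1305/793 G=983552/265655 H=512/793] → run H
t=7: vr[A=1024/655 B=1831424/1578863 E=307968/162565 F=1305/793 G=983552/265655 H=1024/793] → run B
t=8: vr[A=1024/655 B=2643456/1578863 E=307968/162565 F=1305/793 G=983552/265655 H=1024/793] → run H
t=9: vr[A=1024/655 B=2643456/1578863 E=307968/162565 F=1305/793 G=983552/265655 H=1536/793] → run A
t=10: vr[A=2048/655 B=2643456/1578863 E=307968/162565 F=1305/793 G=983552/265655 H=1536/793] → run F
t=11: vr[A=2048/655 B=2643456/1578863 E=307968/162565 F=2098/793 G=983552/265655 H=1536/793] → run B
t=12: vr[A=2048/655 B=3455488/1578863 E=307968/162565 F=2098/793 G=983552/265655 H=1536/793] → run E
t=13: vr[A=2048/655 B=3455488/1578863 E=510976/162565 F=2098/793 G=983552/265655 H=1536/793] → run H
t=14: vr[A=2048/655 B=3455488/1578863 E=510976/162565 F=2098/793 G=983552/265655 H=2048/793] → run B
t=15: vr[A=2048/655 B=4267520/1578863 E=510976/162565 F=2098/793 G=983552/265655 H=2048/793] → run H
t=16: vr[A=2048/655 B=4267520/1578863 E=510976/162565 F=2098/793 G=983552/265655 H=2560/793] → run F
t=17: vr[A=2048/655 B=4267520/1578863 E=510976/162565 G=983552/265655 H=2560/793] → run B
t=18: vr[A=2048/655 B=5079552/1578863 E=510976/162565 G=983552/265655 H=2560/793] → run A
t=19: vr[A=3072/655 B=5079552/1578863 E=510976/162565 G=983552/265655 H=2560/793] → run E
t=20: vr[A=3072/655 B=5079552/1578863 E=713984/162565 G=983552/265655 H=2560/793] → run B
t=21: vr[A=3072/655 B=5891584/1578863 E=713984/162565 G=983552/265655 H=2560/793] → run H
t=22: vr[A=3072/655 B=5891584/1578863 E=713984/162565 G=983552/265655 H=3072/793] → run G
t=23: vr[A=3072/655 B=5891584/1578863 E=713984/162565 G=1795584/265655 H=3072/793] → run B
t=24: vr[A=3072/655 B=6703616/1578863 E=713984/162565 G=1795584/265655 H=3072/793] → run H
t=25: vr[A=3072/655 B=6703616/1578863 E=713984/162565 G=1795584/265655 H=3584/793] → run B
t=26: vr[A=3072/655 E=713984/162565 G=1795584/265655 H=3584/793] → run E
t=27: vr[A=3072/655 E=916992/162565 G=1795584/265655 H=3584/793] → run H
t=28: vr[A=3072/655 E=916992/162565 G=1795584/265655] → run A
t=29: vr[E=916992/162565 G=1795584/265655] → run E
t=30: vr[E=224000/32513 G=1795584/265655] → run G
t=31: vr[E=224000/32513 G=2607616/265655] → run E
t=32: vr[E=1323008/162565 G=2607616/265655] → run E
t=33: vr[G=2607616/265655] → run G
t=34: vr[G=3419648/265655] → run G
t=35: vr[G=846336/53131] → run G
t=36: vr[G=5043712/265655] → run G
t=37: vr[G=5855744/265655] → run G
t=38: (idle)
t=39: (idle)
t=40: (idle)
t=41: (idle)
t=42: (idle)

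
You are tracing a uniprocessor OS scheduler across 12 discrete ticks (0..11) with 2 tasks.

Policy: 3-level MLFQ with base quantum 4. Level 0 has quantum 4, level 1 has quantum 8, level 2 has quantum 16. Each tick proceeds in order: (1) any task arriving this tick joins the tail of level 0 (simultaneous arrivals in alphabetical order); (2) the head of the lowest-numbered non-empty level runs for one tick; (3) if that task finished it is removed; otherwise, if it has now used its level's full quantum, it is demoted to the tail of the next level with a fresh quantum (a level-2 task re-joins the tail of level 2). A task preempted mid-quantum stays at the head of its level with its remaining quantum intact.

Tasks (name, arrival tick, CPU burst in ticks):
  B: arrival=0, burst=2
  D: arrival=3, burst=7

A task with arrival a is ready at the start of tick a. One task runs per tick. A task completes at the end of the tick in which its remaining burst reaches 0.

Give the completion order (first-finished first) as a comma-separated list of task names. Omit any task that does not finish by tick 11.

t=0: L0/L1/L2 = B/-/- → run B
t=1: L0/L1/L2 = B/-/- → run B
t=2: (idle)
t=3: L0/L1/L2 = D/-/- → run D
t=4: L0/L1/L2 = D/-/- → run D
t=5: L0/L1/L2 = D/-/- → run D
t=6: L0/L1/L2 = D/-/- → run D
t=7: L0/L1/L2 = -/D/- → run D
t=8: L0/L1/L2 = -/D/- → run D
t=9: L0/L1/L2 = -/D/- → run D
t=10: (idle)
t=11: (idle)

completion order = B, D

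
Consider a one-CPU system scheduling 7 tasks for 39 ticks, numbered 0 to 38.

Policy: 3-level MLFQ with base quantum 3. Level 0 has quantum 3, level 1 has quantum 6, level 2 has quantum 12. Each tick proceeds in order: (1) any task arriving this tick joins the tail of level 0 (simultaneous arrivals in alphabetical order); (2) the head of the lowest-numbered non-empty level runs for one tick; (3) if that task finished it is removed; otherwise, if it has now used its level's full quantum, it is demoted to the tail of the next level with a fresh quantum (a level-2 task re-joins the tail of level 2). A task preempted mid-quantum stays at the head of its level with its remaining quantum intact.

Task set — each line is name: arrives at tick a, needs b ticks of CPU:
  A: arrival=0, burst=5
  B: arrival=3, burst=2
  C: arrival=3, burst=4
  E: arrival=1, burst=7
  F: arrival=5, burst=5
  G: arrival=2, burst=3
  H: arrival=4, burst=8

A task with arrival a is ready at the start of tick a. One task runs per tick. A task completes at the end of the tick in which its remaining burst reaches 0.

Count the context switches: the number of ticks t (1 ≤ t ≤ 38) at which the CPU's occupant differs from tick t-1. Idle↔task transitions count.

context switches = 12

t=0: L0/L1/L2 = A/-/- → run A
t=1: L0/L1/L2 = AE/-/- → run A
t=2: L0/L1/L2 = AEG/-/- → run A
t=3: L0/L1/L2 = EGBC/A/- → run E
t=4: L0/L1/L2 = EGBCH/A/- → run E
t=5: L0/L1/L2 = EGBCHF/A/- → run E
t=6: L0/L1/L2 = GBCHF/AE/- → run G
t=7: L0/L1/L2 = GBCHF/AE/- → run G
t=8: L0/L1/L2 = GBCHF/AE/- → run G
t=9: L0/L1/L2 = BCHF/AE/- → run B
t=10: L0/L1/L2 = BCHF/AE/- → run B
t=11: L0/L1/L2 = CHF/AE/- → run C
t=12: L0/L1/L2 = CHF/AE/- → run C
t=13: L0/L1/L2 = CHF/AE/- → run C
t=14: L0/L1/L2 = HF/AEC/- → run H
t=15: L0/L1/L2 = HF/AEC/- → run H
t=16: L0/L1/L2 = HF/AEC/- → run H
t=17: L0/L1/L2 = F/AECH/- → run F
t=18: L0/L1/L2 = F/AECH/- → run F
t=19: L0/L1/L2 = F/AECH/- → run F
t=20: L0/L1/L2 = -/AECHF/- → run A
t=21: L0/L1/L2 = -/AECHF/- → run A
t=22: L0/L1/L2 = -/ECHF/- → run E
t=23: L0/L1/L2 = -/ECHF/- → run E
t=24: L0/L1/L2 = -/ECHF/- → run E
t=25: L0/L1/L2 = -/ECHF/- → run E
t=26: L0/L1/L2 = -/CHF/- → run C
t=27: L0/L1/L2 = -/HF/- → run H
t=28: L0/L1/L2 = -/HF/- → run H
t=29: L0/L1/L2 = -/HF/- → run H
t=30: L0/L1/L2 = -/HF/- → run H
t=31: L0/L1/L2 = -/HF/- → run H
t=32: L0/L1/L2 = -/F/- → run F
t=33: L0/L1/L2 = -/F/- → run F
t=34: (idle)
t=35: (idle)
t=36: (idle)
t=37: (idle)
t=38: (idle)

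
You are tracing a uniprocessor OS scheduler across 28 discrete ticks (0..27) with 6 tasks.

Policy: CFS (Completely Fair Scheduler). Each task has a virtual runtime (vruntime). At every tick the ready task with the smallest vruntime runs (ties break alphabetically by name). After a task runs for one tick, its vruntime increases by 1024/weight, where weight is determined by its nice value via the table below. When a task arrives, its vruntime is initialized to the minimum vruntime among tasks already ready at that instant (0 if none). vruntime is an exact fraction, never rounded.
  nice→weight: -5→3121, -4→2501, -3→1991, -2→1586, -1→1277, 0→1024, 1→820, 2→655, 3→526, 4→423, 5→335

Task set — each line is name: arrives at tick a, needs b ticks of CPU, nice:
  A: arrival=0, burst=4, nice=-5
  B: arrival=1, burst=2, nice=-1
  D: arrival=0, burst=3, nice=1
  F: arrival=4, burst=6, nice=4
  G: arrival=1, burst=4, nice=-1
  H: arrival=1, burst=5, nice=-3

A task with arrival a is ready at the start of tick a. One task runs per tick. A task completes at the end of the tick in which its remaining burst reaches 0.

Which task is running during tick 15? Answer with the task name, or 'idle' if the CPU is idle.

t=0: vr[A=0 D=0] → run A
t=1: vr[A=1024/3121 B=0 D=0 G=0 H=0] → run B
t=2: vr[A=1024/3121 B=1024/1277 D=0 G=0 H=0] → run D
t=3: vr[A=1024/3121 B=1024/1277 D=256/205 G=0 H=0] → run G
t=4: vr[A=1024/3121 B=1024/1277 D=256/205 F=0 G=1024/1277 H=0] → run F
t=5: vr[A=1024/3121 B=1024/1277 D=256/205 F=1024/423 G=1024/1277 H=0] → run H
t=6: vr[A=1024/3121 B=1024/1277 D=256/205 F=1024/423 G=1024/1277 H=1024/1991] → run A
t=7: vr[A=2048/3121 B=1024/1277 D=256/205 F=1024/423 G=1024/1277 H=1024/1991] → run H
t=8: vr[A=2048/3121 B=1024/1277 D=256/205 F=1024/423 G=1024/1277 H=2048/1991] → run A
t=9: vr[A=3072/3121 B=1024/1277 D=256/205 F=1024/423 G=1024/1277 H=2048/1991] → run B
t=10: vr[A=3072/3121 D=256/205 F=1024/423 G=1024/1277 H=2048/1991] → run G
t=11: vr[A=3072/3121 D=256/205 F=1024/423 G=2048/1277 H=2048/1991] → run A
t=12: vr[D=256/205 F=1024/423 G=2048/1277 H=2048/1991] → run H
t=13: vr[D=256/205 F=1024/423 G=2048/1277 H=3072/1991] → run D
t=14: vr[D=512/205 F=1024/423 G=2048/1277 H=3072/1991] → run H
t=15: vr[D=512/205 F=1024/423 G=2048/1277 H=4096/1991] → run G
t=16: vr[D=512/205 F=1024/423 G=3072/1277 H=4096/1991] → run H
t=17: vr[D=512/205 F=1024/423 G=3072/1277] → run G
t=18: vr[D=512/205 F=1024/423] → run F
t=19: vr[D=512/205 F=2048/423] → run D
t=20: vr[F=2048/423] → run F
t=21: vr[F=1024/141] → run F
t=22: vr[F=4096/423] → run F
t=23: vr[F=5120/423] → run F
t=24: (idle)
t=25: (idle)
t=26: (idle)
t=27: (idle)

running at tick 15 = G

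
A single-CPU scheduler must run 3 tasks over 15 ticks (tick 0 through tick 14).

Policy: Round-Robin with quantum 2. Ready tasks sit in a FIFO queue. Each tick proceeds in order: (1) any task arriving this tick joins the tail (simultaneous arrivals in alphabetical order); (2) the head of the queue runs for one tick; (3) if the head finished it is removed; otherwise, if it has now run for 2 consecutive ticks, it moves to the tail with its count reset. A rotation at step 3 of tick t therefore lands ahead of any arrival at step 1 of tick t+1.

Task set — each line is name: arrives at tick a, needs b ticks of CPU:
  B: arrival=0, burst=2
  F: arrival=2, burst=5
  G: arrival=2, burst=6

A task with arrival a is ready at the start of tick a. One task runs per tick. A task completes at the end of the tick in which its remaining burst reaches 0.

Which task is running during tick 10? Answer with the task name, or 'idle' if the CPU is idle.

t=0: queue=[B] q_used=0 → run B
t=1: queue=[B] q_used=1 → run B
t=2: queue=[F,G] q_used=0 → run F
t=3: queue=[F,G] q_used=1 → run F
t=4: queue=[G,F] q_used=0 → run G
t=5: queue=[G,F] q_used=1 → run G
t=6: queue=[F,G] q_used=0 → run F
t=7: queue=[F,G] q_used=1 → run F
t=8: queue=[G,F] q_used=0 → run G
t=9: queue=[G,F] q_used=1 → run G
t=10: queue=[F,G] q_used=0 → run F
t=11: queue=[G] q_used=0 → run G
t=12: queue=[G] q_used=1 → run G
t=13: (idle)
t=14: (idle)

running at tick 10 = F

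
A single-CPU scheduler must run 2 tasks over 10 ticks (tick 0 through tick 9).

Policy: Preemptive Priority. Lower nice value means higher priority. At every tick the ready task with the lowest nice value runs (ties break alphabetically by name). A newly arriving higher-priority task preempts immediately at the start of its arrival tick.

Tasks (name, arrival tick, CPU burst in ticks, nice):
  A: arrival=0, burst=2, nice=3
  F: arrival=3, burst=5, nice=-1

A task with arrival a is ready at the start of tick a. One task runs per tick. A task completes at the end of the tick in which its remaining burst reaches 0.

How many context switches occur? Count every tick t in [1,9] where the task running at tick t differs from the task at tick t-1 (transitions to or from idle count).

t=0: ready={A} → run A
t=1: ready={A} → run A
t=2: (idle)
t=3: ready={F} → run F
t=4: ready={F} → run F
t=5: ready={F} → run F
t=6: ready={F} → run F
t=7: ready={F} → run F
t=8: (idle)
t=9: (idle)

context switches = 3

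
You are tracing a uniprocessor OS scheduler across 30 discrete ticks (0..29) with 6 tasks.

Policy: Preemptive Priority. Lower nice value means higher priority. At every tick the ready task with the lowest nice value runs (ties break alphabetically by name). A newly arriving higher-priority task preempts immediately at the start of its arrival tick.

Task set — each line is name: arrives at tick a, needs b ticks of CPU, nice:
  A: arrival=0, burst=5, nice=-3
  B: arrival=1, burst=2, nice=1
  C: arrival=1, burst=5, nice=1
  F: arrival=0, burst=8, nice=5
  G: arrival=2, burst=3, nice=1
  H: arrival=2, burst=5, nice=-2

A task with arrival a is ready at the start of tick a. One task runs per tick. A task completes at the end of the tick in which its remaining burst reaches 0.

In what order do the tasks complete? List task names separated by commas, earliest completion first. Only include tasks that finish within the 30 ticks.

t=0: ready={A,F} → run A
t=1: ready={A,B,C,F} → run A
t=2: ready={A,B,C,F,G,H} → run A
t=3: ready={A,B,C,F,G,H} → run A
t=4: ready={A,B,C,F,G,H} → run A
t=5: ready={B,C,F,G,H} → run H
t=6: ready={B,C,F,G,H} → run H
t=7: ready={B,C,F,G,H} → run H
t=8: ready={B,C,F,G,H} → run H
t=9: ready={B,C,F,G,H} → run H
t=10: ready={B,C,F,G} → run B
t=11: ready={B,C,F,G} → run B
t=12: ready={C,F,G} → run C
t=13: ready={C,F,G} → run C
t=14: ready={C,F,G} → run C
t=15: ready={C,F,G} → run C
t=16: ready={C,F,G} → run C
t=17: ready={F,G} → run G
t=18: ready={F,G} → run G
t=19: ready={F,G} → run G
t=20: ready={F} → run F
t=21: ready={F} → run F
t=22: ready={F} → run F
t=23: ready={F} → run F
t=24: ready={F} → run F
t=25: ready={F} → run F
t=26: ready={F} → run F
t=27: ready={F} → run F
t=28: (idle)
t=29: (idle)

completion order = A, H, B, C, G, F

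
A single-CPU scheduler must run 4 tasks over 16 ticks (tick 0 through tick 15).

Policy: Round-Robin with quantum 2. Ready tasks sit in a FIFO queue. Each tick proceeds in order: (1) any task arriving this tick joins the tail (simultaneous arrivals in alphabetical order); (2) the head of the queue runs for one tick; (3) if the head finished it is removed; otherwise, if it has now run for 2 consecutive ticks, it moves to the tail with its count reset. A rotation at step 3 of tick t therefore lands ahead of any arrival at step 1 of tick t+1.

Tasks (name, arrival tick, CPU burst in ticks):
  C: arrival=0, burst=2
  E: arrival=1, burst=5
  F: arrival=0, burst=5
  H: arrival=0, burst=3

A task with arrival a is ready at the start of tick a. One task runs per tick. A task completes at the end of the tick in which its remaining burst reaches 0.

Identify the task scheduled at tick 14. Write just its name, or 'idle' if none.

running at tick 14 = E

t=0: queue=[C,F,H] q_used=0 → run C
t=1: queue=[C,F,H,E] q_used=1 → run C
t=2: queue=[F,H,E] q_used=0 → run F
t=3: queue=[F,H,E] q_used=1 → run F
t=4: queue=[H,E,F] q_used=0 → run H
t=5: queue=[H,E,F] q_used=1 → run H
t=6: queue=[E,F,H] q_used=0 → run E
t=7: queue=[E,F,H] q_used=1 → run E
t=8: queue=[F,H,E] q_used=0 → run F
t=9: queue=[F,H,E] q_used=1 → run F
t=10: queue=[H,E,F] q_used=0 → run H
t=11: queue=[E,F] q_used=0 → run E
t=12: queue=[E,F] q_used=1 → run E
t=13: queue=[F,E] q_used=0 → run F
t=14: queue=[E] q_used=0 → run E
t=15: (idle)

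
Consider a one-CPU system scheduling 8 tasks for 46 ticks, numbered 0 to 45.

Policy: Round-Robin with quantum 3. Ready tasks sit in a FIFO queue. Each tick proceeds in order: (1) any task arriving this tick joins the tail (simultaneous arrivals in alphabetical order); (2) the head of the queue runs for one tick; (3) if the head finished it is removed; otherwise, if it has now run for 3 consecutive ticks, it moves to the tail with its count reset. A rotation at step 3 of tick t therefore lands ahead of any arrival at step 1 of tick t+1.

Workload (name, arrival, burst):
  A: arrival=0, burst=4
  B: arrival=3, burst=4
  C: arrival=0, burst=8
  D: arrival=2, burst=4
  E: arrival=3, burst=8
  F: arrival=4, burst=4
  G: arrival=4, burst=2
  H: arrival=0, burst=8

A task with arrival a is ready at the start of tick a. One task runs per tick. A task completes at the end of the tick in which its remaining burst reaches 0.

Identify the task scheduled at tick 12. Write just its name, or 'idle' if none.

running at tick 12 = A

t=0: queue=[A,C,H] q_used=0 → run A
t=1: queue=[A,C,H] q_used=1 → run A
t=2: queue=[A,C,H,D] q_used=2 → run A
t=3: queue=[C,H,D,A,B,E] q_used=0 → run C
t=4: queue=[C,H,D,A,B,E,F,G] q_used=1 → run C
t=5: queue=[C,H,D,A,B,E,F,G] q_used=2 → run C
t=6: queue=[H,D,A,B,E,F,G,C] q_used=0 → run H
t=7: queue=[H,D,A,B,E,F,G,C] q_used=1 → run H
t=8: queue=[H,D,A,B,E,F,G,C] q_used=2 → run H
t=9: queue=[D,A,B,E,F,G,C,H] q_used=0 → run D
t=10: queue=[D,A,B,E,F,G,C,H] q_used=1 → run D
t=11: queue=[D,A,B,E,F,G,C,H] q_used=2 → run D
t=12: queue=[A,B,E,F,G,C,H,D] q_used=0 → run A
t=13: queue=[B,E,F,G,C,H,D] q_used=0 → run B
t=14: queue=[B,E,F,G,C,H,D] q_used=1 → run B
t=15: queue=[B,E,F,G,C,H,D] q_used=2 → run B
t=16: queue=[E,F,G,C,H,D,B] q_used=0 → run E
t=17: queue=[E,F,G,C,H,D,B] q_used=1 → run E
t=18: queue=[E,F,G,C,H,D,B] q_used=2 → run E
t=19: queue=[F,G,C,H,D,B,E] q_used=0 → run F
t=20: queue=[F,G,C,H,D,B,E] q_used=1 → run F
t=21: queue=[F,G,C,H,D,B,E] q_used=2 → run F
t=22: queue=[G,C,H,D,B,E,F] q_used=0 → run G
t=23: queue=[G,C,H,D,B,E,F] q_used=1 → run G
t=24: queue=[C,H,D,B,E,F] q_used=0 → run C
t=25: queue=[C,H,D,B,E,F] q_used=1 → run C
t=26: queue=[C,H,D,B,E,F] q_used=2 → run C
t=27: queue=[H,D,B,E,F,C] q_used=0 → run H
t=28: queue=[H,D,B,E,F,C] q_used=1 → run H
t=29: queue=[H,D,B,E,F,C] q_used=2 → run H
t=30: queue=[D,B,E,F,C,H] q_used=0 → run D
t=31: queue=[B,E,F,C,H] q_used=0 → run B
t=32: queue=[E,F,C,H] q_used=0 → run E
t=33: queue=[E,F,C,H] q_used=1 → run E
t=34: queue=[E,F,C,H] q_used=2 → run E
t=35: queue=[F,C,H,E] q_used=0 → run F
t=36: queue=[C,H,E] q_used=0 → run C
t=37: queue=[C,H,E] q_used=1 → run C
t=38: queue=[H,E] q_used=0 → run H
t=39: queue=[H,E] q_used=1 → run H
t=40: queue=[E] q_used=0 → run E
t=41: queue=[E] q_used=1 → run E
t=42: (idle)
t=43: (idle)
t=44: (idle)
t=45: (idle)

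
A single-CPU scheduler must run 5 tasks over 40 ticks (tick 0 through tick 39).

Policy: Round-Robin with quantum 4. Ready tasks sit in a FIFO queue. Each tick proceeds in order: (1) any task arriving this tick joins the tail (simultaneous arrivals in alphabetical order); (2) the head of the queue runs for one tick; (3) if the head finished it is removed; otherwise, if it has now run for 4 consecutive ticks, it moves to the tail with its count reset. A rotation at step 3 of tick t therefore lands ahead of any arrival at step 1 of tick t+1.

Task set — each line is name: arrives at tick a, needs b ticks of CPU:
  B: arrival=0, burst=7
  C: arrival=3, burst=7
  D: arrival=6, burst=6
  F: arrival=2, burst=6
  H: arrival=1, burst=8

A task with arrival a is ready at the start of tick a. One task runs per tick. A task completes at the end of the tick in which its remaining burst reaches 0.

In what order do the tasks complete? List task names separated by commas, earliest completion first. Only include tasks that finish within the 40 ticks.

t=0: queue=[B] q_used=0 → run B
t=1: queue=[B,H] q_used=1 → run B
t=2: queue=[B,H,F] q_used=2 → run B
t=3: queue=[B,H,F,C] q_used=3 → run B
t=4: queue=[H,F,C,B] q_used=0 → run H
t=5: queue=[H,F,C,B] q_used=1 → run H
t=6: queue=[H,F,C,B,D] q_used=2 → run H
t=7: queue=[H,F,C,B,D] q_used=3 → run H
t=8: queue=[F,C,B,D,H] q_used=0 → run F
t=9: queue=[F,C,B,D,H] q_used=1 → run F
t=10: queue=[F,C,B,D,H] q_used=2 → run F
t=11: queue=[F,C,B,D,H] q_used=3 → run F
t=12: queue=[C,B,D,H,F] q_used=0 → run C
t=13: queue=[C,B,D,H,F] q_used=1 → run C
t=14: queue=[C,B,D,H,F] q_used=2 → run C
t=15: queue=[C,B,D,H,F] q_used=3 → run C
t=16: queue=[B,D,H,F,C] q_used=0 → run B
t=17: queue=[B,D,H,F,C] q_used=1 → run B
t=18: queue=[B,D,H,F,C] q_used=2 → run B
t=19: queue=[D,H,F,C] q_used=0 → run D
t=20: queue=[D,H,F,C] q_used=1 → run D
t=21: queue=[D,H,F,C] q_used=2 → run D
t=22: queue=[D,H,F,C] q_used=3 → run D
t=23: queue=[H,F,C,D] q_used=0 → run H
t=24: queue=[H,F,C,D] q_used=1 → run H
t=25: queue=[H,F,C,D] q_used=2 → run H
t=26: queue=[H,F,C,D] q_used=3 → run H
t=27: queue=[F,C,D] q_used=0 → run F
t=28: queue=[F,C,D] q_used=1 → run F
t=29: queue=[C,D] q_used=0 → run C
t=30: queue=[C,D] q_used=1 → run C
t=31: queue=[C,D] q_used=2 → run C
t=32: queue=[D] q_used=0 → run D
t=33: queue=[D] q_used=1 → run D
t=34: (idle)
t=35: (idle)
t=36: (idle)
t=37: (idle)
t=38: (idle)
t=39: (idle)

completion order = B, H, F, C, D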